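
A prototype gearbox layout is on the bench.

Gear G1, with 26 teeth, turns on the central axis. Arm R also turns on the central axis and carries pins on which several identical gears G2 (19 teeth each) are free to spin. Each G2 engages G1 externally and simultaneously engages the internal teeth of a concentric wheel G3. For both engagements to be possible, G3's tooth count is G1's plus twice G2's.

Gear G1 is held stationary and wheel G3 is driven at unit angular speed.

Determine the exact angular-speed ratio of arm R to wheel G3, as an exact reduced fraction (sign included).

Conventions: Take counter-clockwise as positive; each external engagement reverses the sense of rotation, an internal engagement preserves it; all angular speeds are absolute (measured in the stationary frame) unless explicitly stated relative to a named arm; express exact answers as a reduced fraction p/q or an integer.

recognized (axles ride arm R): planetary set, 26/19/64 teeth
ring teeth: 26 + 2·19 = 64
26(ω_sun−ω_arm) = −64(ω_ring−ω_arm),  ω_sun = 0, ω_ring = 1
26(0−ω_arm) = −64(1−ω_arm)  ⇒  90·ω_arm = 64  ⇒  ω_arm = 32/45
ω_out/ω_in = 32/45

32/45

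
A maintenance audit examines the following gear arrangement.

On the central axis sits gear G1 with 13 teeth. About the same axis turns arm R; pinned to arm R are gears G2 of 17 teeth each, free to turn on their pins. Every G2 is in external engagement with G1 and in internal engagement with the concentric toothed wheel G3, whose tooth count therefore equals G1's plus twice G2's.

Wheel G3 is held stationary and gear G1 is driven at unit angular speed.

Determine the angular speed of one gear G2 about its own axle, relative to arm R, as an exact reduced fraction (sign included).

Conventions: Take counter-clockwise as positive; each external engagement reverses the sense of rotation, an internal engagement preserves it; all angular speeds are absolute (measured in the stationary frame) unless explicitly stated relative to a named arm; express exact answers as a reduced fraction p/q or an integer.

planetary set (13T centre, 17T on arm, 47T internal) — Willis relation
ring teeth: 13 + 2·17 = 47
13(ω_sun−ω_arm) = −47(ω_ring−ω_arm),  ω_ring = 0, ω_sun = 1
13(1−ω_arm) = −47(0−ω_arm)  ⇒  60·ω_arm = 13  ⇒  ω_arm = 13/60
sun–planet mesh: 13·(1−13/60) = −17·(ω_p−ω_arm)  ⇒  ω_p−ω_arm = -611/1020
exact speed ratio = -611/1020

-611/1020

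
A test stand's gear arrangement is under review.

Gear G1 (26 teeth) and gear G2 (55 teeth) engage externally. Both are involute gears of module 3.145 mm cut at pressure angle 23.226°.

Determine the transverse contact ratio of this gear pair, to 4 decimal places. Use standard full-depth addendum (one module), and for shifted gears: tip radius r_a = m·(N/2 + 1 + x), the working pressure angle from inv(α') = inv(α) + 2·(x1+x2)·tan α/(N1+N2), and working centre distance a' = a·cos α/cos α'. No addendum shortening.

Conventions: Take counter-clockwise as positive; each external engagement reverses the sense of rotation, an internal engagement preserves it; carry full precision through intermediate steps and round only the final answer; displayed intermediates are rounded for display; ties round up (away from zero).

class = single-mesh tooth geometry [involute pair 26T × 55T, m = 3.145]
base radii: r_b1 = 37.571536, r_b2 = 79.478249
tip radii: r_a1 = 44.030000, r_a2 = 89.632500
no profile shift: α' = α, a' = a
action lengths: √(r_a1²−r_b1²) = 22.956929, √(r_a2²−r_b2²) = 41.439028
base pitch p_b = π·m·cos α = 9.079574
CR = (22.956929 + 41.439028 − 127.372500·sin 23.22600°)/9.079574 = 1.560147
contact ratio ≈ 1.5601

1.5601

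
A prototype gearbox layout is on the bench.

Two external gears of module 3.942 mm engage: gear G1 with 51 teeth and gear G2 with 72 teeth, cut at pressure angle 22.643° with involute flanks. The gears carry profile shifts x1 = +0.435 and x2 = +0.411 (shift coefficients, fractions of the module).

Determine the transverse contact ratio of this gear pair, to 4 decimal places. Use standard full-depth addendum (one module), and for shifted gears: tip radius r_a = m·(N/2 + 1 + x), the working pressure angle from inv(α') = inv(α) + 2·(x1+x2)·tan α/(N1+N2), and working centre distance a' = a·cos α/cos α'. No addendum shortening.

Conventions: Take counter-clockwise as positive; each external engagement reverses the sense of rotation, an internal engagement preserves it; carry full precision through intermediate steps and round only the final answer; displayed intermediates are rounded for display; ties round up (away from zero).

class = single-mesh tooth geometry [involute pair 51T × 72T, m = 3.942]
base radii: r_b1 = 92.772997, r_b2 = 130.973643
tip radii: r_a1 = 106.177770, r_a2 = 147.474162
inv(α') = inv(22.643°) + 2·(+0.435+0.411)·tan α/(51+72) = 0.02768396  ⇒  α' = 24.37887°
a' = a·cos α / cos α' = 242.4330·cos 22.643°/cos 24.37887° = 245.649761
action lengths: √(r_a1²−r_b1²) = 51.641939, √(r_a2²−r_b2²) = 67.782988
base pitch p_b = π·m·cos α = 11.429606
CR = (51.641939 + 67.782988 − 245.649761·sin 24.37887°)/11.429606 = 1.577346
contact ratio ≈ 1.5773

1.5773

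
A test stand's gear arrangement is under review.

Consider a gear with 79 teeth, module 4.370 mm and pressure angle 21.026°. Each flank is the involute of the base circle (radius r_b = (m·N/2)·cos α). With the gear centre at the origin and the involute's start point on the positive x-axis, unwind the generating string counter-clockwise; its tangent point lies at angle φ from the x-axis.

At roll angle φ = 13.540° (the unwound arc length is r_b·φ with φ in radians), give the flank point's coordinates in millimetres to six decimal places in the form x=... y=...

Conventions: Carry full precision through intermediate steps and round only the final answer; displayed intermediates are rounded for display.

recognized (one wheel, involute flank): single-mesh tooth geometry, m = 4.370, N = 79
pitch radius r_p = m·N/2 = 4.370·79/2 = 172.615000
base radius r_b = r_p·cos α = 172.615000·cos 21.026° = 161.121898
roll angle φ = 13.540° = 0.23631758 rad
x = r_b·(cos φ + φ·sin φ) = 165.558286
y = r_b·(sin φ − φ·cos φ) = 0.704846

x=165.558286 y=0.704846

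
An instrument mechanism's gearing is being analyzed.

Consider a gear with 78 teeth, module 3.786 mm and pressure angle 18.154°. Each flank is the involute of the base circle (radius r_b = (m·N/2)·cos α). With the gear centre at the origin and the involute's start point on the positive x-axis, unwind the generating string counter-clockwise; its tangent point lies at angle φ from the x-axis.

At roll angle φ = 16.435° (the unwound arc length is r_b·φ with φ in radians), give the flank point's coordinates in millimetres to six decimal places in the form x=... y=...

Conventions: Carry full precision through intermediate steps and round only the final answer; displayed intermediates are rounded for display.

x=145.958074 y=1.094745

topology: single-mesh involute geometry — m = 3.786, N = 78
pitch radius r_p = m·N/2 = 3.786·78/2 = 147.654000
base radius r_b = r_p·cos α = 147.654000·cos 18.154° = 140.304154
roll angle φ = 16.435° = 0.28684486 rad
x = r_b·(cos φ + φ·sin φ) = 145.958074
y = r_b·(sin φ − φ·cos φ) = 1.094745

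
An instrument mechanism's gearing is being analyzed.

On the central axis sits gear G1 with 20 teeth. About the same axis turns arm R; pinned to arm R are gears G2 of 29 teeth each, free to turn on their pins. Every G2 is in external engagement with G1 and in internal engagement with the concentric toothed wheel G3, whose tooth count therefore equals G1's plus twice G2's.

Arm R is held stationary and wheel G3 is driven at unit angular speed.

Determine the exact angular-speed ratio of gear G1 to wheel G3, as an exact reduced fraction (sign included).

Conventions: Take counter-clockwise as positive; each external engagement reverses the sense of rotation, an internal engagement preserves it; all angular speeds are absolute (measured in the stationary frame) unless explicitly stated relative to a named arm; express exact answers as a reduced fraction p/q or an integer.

-39/10

recognized (axles ride arm R): planetary set, 20/29/78 teeth
ring teeth: 20 + 2·29 = 78
20(ω_sun−ω_arm) = −78(ω_ring−ω_arm),  ω_arm = 0, ω_ring = 1
ω_sun = 0 − (78/20)(1−0) = -39/10
ω_out/ω_in = -39/10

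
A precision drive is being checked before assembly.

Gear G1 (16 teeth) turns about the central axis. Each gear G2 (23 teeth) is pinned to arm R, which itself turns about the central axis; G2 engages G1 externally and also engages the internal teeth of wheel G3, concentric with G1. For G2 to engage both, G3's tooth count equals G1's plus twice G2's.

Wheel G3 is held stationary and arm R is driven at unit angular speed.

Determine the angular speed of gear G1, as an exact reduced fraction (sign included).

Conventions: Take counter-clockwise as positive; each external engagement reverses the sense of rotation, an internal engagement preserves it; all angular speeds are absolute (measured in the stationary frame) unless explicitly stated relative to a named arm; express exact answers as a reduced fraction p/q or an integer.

39/8

topology: planetary set — G1 16T / G2 23T / G3 62T, arm = carrier (Willis)
ring teeth: 16 + 2·23 = 62
16(ω_sun−ω_arm) = −62(ω_ring−ω_arm),  ω_ring = 0, ω_arm = 1
ω_sun = 1 − (62/16)(0−1) = 39/8
exact speed ratio = 39/8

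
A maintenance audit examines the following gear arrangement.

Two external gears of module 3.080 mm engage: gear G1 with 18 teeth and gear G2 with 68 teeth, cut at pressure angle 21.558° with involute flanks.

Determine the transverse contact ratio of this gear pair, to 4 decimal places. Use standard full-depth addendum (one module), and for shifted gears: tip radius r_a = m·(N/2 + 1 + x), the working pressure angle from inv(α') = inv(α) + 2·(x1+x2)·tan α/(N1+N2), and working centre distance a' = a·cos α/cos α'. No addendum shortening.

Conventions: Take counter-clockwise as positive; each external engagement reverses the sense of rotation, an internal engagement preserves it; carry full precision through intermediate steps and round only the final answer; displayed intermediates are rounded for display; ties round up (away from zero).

class = single-mesh tooth geometry [involute pair 18T × 68T, m = 3.080]
base radii: r_b1 = 25.780877, r_b2 = 97.394426
tip radii: r_a1 = 30.800000, r_a2 = 107.800000
no profile shift: α' = α, a' = a
action lengths: √(r_a1²−r_b1²) = 16.851895, √(r_a2²−r_b2²) = 46.207854
base pitch p_b = π·m·cos α = 8.999224
CR = (16.851895 + 46.207854 − 132.440000·sin 21.55800°)/8.999224 = 1.599650
contact ratio ≈ 1.5997

1.5997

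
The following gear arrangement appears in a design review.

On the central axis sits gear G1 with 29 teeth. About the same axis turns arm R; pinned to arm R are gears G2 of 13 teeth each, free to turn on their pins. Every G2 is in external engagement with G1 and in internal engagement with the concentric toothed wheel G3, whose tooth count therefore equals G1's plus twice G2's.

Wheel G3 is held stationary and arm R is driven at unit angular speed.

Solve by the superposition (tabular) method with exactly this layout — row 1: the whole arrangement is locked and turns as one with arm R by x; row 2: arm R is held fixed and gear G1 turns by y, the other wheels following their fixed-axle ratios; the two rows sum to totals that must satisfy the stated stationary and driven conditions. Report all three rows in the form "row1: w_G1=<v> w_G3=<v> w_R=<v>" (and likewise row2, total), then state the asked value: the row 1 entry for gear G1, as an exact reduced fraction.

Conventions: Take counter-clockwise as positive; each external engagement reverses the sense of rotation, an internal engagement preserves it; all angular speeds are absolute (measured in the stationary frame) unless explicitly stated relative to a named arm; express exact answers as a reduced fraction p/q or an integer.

row1: w_G1=1 w_G3=1 w_R=1
row2: w_G1=55/29 w_G3=-1 w_R=0
total: w_G1=84/29 w_G3=0 w_R=1
asked value: 1

planetary set (29T centre, 13T on arm, 55T internal) — Willis relation
row 1 — lock + rotate with arm: ω_sun = ω_ring = ω_arm = x
row 2 — arm fixed, fixed-axis ratios: sun y, ring −(29/55)·y, arm 0
boundary: total ω_ring = x − (29/55)·y = 0 and total ω_arm = x = 1  ⇒  y = 55/29, x = 1
row 2 ring = −(29/55)·55/29 = -1
totals (row 1 + row 2): sun 1 + 55/29 = 84/29, ring 1 + (-1) = 0, arm 1 + 0 = 1
asked cell (row1, sun) = 1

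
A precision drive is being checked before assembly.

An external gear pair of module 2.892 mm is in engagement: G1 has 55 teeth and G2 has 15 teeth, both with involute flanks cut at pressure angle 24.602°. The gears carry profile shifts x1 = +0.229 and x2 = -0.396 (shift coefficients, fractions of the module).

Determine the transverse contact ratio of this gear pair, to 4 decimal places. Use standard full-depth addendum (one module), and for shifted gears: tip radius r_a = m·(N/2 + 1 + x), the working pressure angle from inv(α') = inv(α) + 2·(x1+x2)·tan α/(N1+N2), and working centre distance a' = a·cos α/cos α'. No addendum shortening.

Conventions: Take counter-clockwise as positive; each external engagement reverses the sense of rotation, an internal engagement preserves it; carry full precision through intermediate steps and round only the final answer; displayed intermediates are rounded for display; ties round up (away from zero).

topology: single-mesh involute geometry — m = 2.892, 55T/15T pair
base radii: r_b1 = 72.310392, r_b2 = 19.721016
tip radii: r_a1 = 83.084268, r_a2 = 23.436768
inv(α') = inv(24.602°) + 2·(+0.229-0.396)·tan α/(55+15) = 0.02630734  ⇒  α' = 23.98776°
a' = a·cos α / cos α' = 101.2200·cos 24.602°/cos 23.98776° = 100.731338
action lengths: √(r_a1²−r_b1²) = 40.917023, √(r_a2²−r_b2²) = 12.663476
base pitch p_b = π·m·cos α = 8.260720
CR = (40.917023 + 12.663476 − 100.731338·sin 23.98776°)/8.260720 = 1.528806
contact ratio ≈ 1.5288

1.5288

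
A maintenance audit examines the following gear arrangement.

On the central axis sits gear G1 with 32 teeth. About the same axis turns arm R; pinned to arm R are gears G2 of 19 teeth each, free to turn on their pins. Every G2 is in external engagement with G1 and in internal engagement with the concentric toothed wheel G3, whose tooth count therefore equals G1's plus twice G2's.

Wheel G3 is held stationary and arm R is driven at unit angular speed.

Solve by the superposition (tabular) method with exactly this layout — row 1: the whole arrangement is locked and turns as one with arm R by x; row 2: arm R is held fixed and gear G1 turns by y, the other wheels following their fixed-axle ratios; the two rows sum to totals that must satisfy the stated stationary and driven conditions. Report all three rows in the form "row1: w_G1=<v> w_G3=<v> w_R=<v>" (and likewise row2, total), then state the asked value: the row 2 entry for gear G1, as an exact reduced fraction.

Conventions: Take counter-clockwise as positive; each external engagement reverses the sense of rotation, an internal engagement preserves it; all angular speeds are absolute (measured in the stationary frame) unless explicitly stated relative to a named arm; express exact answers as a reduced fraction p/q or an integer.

class = planetary set [G3 = 32+2·19 = 70; Willis about the carrier]
superposition row 1 [locked train]: every member turns x
row 2 (arm held, sun turns y): ω_ring = −(32/70)·y, ω_arm = 0
boundary: total ω_ring = x − (32/70)·y = 0 and total ω_arm = x = 1  ⇒  y = 35/16, x = 1
row 2 ring = −(32/70)·35/16 = -1
totals (row 1 + row 2): sun 1 + 35/16 = 51/16, ring 1 + (-1) = 0, arm 1 + 0 = 1
asked cell (row2, sun) = 35/16

row1: w_G1=1 w_G3=1 w_R=1
row2: w_G1=35/16 w_G3=-1 w_R=0
total: w_G1=51/16 w_G3=0 w_R=1
asked value: 35/16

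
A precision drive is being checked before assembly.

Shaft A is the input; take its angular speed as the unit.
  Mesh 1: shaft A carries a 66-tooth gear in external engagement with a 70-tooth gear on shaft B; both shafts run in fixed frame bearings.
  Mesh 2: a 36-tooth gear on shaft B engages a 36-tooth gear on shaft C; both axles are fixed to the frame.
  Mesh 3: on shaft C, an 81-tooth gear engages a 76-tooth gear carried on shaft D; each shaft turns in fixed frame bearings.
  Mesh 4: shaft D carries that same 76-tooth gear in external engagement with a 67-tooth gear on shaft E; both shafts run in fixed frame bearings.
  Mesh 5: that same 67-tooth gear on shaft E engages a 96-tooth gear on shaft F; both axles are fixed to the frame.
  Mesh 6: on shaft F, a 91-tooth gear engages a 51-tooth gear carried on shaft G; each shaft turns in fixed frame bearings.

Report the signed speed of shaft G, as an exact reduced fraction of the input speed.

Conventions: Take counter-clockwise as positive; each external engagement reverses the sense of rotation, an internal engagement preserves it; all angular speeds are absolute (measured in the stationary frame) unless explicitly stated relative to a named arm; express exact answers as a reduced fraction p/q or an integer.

6-mesh fixed-axis compound train (all bearings frame-fixed)
mesh 1 [66T→70T]: |ω|/ω_in = 1×66/70 = 33/35, sense flips to −
mesh 2 [36T→36T]: |ω|/ω_in = (33/35)×36/36 = 33/35, sense flips to +
mesh 3 [81T→76T]: |ω|/ω_in = (33/35)×81/76 = 2673/2660, sense flips to −
mesh 4 [76T→67T]: |ω|/ω_in = (2673/2660)×76/67 = 2673/2345, sense flips to +
mesh 5 [67T→96T]: |ω|/ω_in = (2673/2345)×67/96 = 891/1120, sense flips to −
mesh 6 [91T→51T]: |ω|/ω_in = (891/1120)×91/51 = 3861/2720, sense flips to +
signed output speed (× input speed) = 3861/2720

3861/2720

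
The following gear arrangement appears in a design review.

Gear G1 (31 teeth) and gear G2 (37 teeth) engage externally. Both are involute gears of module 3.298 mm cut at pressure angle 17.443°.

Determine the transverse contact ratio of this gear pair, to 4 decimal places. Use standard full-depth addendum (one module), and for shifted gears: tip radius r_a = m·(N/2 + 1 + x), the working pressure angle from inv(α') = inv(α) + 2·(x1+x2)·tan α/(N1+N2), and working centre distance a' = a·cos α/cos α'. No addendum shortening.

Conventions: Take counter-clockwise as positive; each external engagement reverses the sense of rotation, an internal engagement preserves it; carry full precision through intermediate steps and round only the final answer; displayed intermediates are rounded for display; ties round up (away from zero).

1.8085

topology: single-mesh involute geometry — m = 3.298, 31T/37T pair
base radii: r_b1 = 48.768325, r_b2 = 58.207356
tip radii: r_a1 = 54.417000, r_a2 = 64.311000
no profile shift: α' = α, a' = a
action lengths: √(r_a1²−r_b1²) = 24.142501, √(r_a2²−r_b2²) = 27.346087
base pitch p_b = π·m·cos α = 9.884530
CR = (24.142501 + 27.346087 − 112.132000·sin 17.44300°)/9.884530 = 1.808508
contact ratio ≈ 1.8085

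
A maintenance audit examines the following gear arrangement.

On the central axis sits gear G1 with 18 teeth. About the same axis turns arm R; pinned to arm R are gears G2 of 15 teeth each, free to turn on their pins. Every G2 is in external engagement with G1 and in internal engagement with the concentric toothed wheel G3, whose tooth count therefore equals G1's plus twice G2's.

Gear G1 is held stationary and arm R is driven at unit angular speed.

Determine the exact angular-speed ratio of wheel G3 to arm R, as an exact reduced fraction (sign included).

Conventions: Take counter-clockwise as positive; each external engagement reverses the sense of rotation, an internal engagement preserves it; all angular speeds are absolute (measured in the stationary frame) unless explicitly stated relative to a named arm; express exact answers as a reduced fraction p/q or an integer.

11/8

recognized (axles ride arm R): planetary set, 18/15/48 teeth
ring teeth: 18 + 2·15 = 48
18(ω_sun−ω_arm) = −48(ω_ring−ω_arm),  ω_sun = 0, ω_arm = 1
ω_ring = 1 − (18/48)(0−1) = 11/8
ω_out/ω_in = 11/8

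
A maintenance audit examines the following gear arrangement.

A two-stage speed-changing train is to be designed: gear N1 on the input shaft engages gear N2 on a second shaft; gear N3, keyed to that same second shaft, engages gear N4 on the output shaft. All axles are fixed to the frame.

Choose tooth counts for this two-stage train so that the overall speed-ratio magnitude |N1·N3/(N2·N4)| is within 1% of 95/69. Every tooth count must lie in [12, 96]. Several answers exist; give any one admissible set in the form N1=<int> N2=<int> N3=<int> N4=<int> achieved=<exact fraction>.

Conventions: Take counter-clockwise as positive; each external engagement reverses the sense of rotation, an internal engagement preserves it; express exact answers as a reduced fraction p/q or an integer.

N1=19 N2=12 N3=20 N4=23 achieved=95/69

2-stage fixed-axis compound train for ratio 95/69
target = 95/69 in lowest terms: an exact hit needs N1·N3 = k·95 and N2·N4 = k·69 for one integer k, every count in [12, 96]; additionally prefer no 1:1 stage (N1 ≠ N2, N3 ≠ N4)
k = 1…3: no 1:1-free in-range split of k·95 and k·69 into factor pairs; take k = 4
k = 4: N1·N3 = 380 = 19·20, N2·N4 = 276 = 12·23
achieved = 19·20/(12·23) = 95/69; |achieved − target| = 0 ≤ 19/1380 ✓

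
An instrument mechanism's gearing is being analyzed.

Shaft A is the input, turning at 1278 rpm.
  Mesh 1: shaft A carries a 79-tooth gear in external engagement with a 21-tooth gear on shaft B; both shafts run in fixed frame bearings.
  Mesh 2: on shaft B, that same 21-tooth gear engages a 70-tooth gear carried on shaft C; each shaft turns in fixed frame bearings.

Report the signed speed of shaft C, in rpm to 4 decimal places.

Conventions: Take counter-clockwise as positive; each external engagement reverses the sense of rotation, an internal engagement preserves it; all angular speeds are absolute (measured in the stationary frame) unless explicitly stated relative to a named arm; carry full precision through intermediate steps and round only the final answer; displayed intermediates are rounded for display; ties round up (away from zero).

+1442.3143 rpm

class = fixed-axis compound train [2 meshes; 2 ratios multiply, 2 sense flips]
mesh 1 [79T→21T]: ω = 1278.0000×79/21 = 4807.7143 rpm, sense flips to −
mesh 2 [21T→70T]: ω = 4807.7143×21/70 = 1442.3143 rpm, sense flips to +
signed output speed = +1442.3143 rpm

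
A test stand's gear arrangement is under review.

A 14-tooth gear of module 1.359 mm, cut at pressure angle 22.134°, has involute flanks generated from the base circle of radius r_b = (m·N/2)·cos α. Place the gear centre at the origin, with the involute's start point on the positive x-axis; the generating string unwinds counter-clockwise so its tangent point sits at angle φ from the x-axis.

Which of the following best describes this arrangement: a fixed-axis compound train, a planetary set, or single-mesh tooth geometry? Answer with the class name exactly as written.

class = single-mesh tooth geometry [base-circle involute, m = 1.359, 14T]
classification: single-mesh tooth geometry

single-mesh tooth geometry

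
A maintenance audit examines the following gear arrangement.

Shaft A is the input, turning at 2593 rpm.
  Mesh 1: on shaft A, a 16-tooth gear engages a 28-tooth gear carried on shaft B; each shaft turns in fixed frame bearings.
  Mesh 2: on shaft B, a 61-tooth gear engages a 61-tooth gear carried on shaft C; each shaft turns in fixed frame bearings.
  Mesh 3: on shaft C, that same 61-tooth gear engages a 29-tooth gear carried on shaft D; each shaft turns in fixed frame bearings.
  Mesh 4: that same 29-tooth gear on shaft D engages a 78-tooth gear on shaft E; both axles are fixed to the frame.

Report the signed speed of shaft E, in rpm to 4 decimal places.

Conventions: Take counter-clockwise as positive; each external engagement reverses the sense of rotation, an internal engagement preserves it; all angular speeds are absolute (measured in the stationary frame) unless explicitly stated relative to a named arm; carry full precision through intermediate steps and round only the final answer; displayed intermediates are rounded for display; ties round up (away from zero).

+1158.7766 rpm

class = fixed-axis compound train [4 meshes; 4 ratios multiply, 4 sense flips]
mesh 1 [16T→28T]: ω = 2593.0000×16/28 = 1481.7143 rpm, sense flips to −
mesh 2 [61T→61T]: ω = 1481.7143×61/61 = 1481.7143 rpm, sense flips to +
mesh 3 [61T→29T]: ω = 1481.7143×61/29 = 3116.7094 rpm, sense flips to −
mesh 4 [29T→78T]: ω = 3116.7094×29/78 = 1158.7766 rpm, sense flips to +
signed output speed = +1158.7766 rpm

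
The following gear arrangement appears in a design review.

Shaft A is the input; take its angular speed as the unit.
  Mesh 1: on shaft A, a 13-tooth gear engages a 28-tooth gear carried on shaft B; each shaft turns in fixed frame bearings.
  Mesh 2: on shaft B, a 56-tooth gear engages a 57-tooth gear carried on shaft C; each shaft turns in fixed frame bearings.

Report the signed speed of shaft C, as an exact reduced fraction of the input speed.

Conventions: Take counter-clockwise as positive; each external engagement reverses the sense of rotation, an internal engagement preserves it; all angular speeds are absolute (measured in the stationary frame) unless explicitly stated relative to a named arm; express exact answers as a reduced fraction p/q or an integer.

2-mesh fixed-axis compound train (all bearings frame-fixed)
mesh 1 [13T→28T]: |ω|/ω_in = 1×13/28 = 13/28, sense flips to −
mesh 2 [56T→57T]: |ω|/ω_in = (13/28)×56/57 = 26/57, sense flips to +
signed output speed (× input speed) = 26/57

26/57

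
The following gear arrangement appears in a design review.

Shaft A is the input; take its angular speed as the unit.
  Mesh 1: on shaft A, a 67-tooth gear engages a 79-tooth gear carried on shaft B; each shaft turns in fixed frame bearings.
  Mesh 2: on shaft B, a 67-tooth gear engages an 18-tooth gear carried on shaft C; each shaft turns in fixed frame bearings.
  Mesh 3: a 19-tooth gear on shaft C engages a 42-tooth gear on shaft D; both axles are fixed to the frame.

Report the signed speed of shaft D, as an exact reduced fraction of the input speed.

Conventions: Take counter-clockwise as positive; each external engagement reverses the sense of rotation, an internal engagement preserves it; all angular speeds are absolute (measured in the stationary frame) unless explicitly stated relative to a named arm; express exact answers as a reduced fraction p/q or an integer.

-85291/59724

3-mesh fixed-axis compound train (all bearings frame-fixed)
mesh 1 [67T→79T]: |ω|/ω_in = 1×67/79 = 67/79, sense flips to −
mesh 2 [67T→18T]: |ω|/ω_in = (67/79)×67/18 = 4489/1422, sense flips to +
mesh 3 [19T→42T]: |ω|/ω_in = (4489/1422)×19/42 = 85291/59724, sense flips to −
signed output speed (× input speed) = -85291/59724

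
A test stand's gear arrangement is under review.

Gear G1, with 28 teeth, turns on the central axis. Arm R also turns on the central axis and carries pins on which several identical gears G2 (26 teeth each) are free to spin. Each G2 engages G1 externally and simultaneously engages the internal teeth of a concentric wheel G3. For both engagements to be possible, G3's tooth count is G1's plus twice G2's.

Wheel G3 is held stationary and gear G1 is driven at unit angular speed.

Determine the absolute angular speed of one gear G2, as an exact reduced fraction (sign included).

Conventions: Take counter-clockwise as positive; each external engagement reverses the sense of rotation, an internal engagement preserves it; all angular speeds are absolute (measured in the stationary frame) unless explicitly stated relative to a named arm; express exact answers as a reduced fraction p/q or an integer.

class = planetary set [G3 = 28+2·26 = 80; Willis about the carrier]
ring teeth: 28 + 2·26 = 80
28(ω_sun−ω_arm) = −80(ω_ring−ω_arm),  ω_ring = 0, ω_sun = 1
28(1−ω_arm) = −80(0−ω_arm)  ⇒  108·ω_arm = 28  ⇒  ω_arm = 7/27
sun–planet mesh: 28·(1−7/27) = −26·(ω_p−ω_arm)  ⇒  ω_p−ω_arm = -280/351
ω_p = 7/27 − 280/351 = -7/13
exact speed ratio = -7/13

-7/13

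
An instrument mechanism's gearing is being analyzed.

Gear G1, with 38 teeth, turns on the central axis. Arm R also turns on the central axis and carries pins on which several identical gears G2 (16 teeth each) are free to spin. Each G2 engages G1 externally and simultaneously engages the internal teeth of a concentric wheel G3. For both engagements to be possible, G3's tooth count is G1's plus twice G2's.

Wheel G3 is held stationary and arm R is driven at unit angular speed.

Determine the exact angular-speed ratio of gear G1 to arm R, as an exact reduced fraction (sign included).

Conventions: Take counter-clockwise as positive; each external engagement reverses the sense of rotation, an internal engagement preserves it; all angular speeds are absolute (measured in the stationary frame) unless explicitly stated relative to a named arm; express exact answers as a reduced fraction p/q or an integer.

topology: planetary set — G1 38T / G2 16T / G3 70T, arm = carrier (Willis)
ring teeth: 38 + 2·16 = 70
38(ω_sun−ω_arm) = −70(ω_ring−ω_arm),  ω_ring = 0, ω_arm = 1
ω_sun = 1 − (70/38)(0−1) = 54/19
ω_out/ω_in = 54/19

54/19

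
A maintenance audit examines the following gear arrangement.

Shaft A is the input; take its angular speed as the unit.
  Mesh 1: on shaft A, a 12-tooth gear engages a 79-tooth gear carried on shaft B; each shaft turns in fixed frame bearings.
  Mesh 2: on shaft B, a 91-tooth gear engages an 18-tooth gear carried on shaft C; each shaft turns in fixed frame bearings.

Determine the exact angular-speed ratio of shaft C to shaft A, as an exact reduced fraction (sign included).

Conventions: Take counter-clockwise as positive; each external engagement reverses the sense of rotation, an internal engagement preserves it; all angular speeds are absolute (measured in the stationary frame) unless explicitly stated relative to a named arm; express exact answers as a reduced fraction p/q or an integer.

182/237

class = fixed-axis compound train [2 meshes; 2 ratios multiply, 2 sense flips]
mesh 1 [12T→79T]: running ratio 12/79, sense −
mesh 2 [91T→18T]: running ratio 182/237, sense +
ω_out/ω_in = 182/237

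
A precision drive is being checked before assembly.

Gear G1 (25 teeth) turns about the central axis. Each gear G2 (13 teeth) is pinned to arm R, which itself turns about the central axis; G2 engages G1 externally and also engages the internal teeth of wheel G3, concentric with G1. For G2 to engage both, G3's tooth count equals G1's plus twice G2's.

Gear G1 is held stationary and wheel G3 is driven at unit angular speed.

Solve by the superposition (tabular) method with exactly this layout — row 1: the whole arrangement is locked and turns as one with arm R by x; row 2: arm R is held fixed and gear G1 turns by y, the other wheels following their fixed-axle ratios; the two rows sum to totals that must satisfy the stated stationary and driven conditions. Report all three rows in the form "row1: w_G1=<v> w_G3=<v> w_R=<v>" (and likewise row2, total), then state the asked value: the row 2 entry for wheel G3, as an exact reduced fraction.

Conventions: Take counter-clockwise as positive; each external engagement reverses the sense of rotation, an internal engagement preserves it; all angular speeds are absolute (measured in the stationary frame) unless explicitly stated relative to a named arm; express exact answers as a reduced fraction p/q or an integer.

row1: w_G1=51/76 w_G3=51/76 w_R=51/76
row2: w_G1=-51/76 w_G3=25/76 w_R=0
total: w_G1=0 w_G3=1 w_R=51/76
asked value: 25/76

recognized (axles ride arm R): planetary set, 25/13/51 teeth
row 1 (train locked, turned with arm): all members turn x
row 2 (arm held, sun turns y): ω_ring = −(25/51)·y, ω_arm = 0
boundary: total ω_sun = x + y = 0 and total ω_ring = x − (25/51)·y = 1  ⇒  y = -51/76, x = 51/76
row 2 ring = −(25/51)·(-51/76) = 25/76
totals (row 1 + row 2): sun 51/76 + (-51/76) = 0, ring 51/76 + 25/76 = 1, arm 51/76 + 0 = 51/76
asked cell (row2, ring) = 25/76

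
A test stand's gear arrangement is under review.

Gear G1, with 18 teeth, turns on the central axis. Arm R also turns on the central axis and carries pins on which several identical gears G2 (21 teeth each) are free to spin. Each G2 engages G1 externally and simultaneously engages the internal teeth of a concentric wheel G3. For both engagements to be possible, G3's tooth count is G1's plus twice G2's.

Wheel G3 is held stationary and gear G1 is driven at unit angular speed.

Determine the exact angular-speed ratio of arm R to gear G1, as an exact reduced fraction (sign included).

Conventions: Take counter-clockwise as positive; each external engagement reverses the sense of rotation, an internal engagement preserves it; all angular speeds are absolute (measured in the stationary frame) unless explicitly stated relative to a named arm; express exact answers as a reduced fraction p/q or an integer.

3/13

planetary set (18T centre, 21T on arm, 60T internal) — Willis relation
ring teeth: 18 + 2·21 = 60
18(ω_sun−ω_arm) = −60(ω_ring−ω_arm),  ω_ring = 0, ω_sun = 1
18(1−ω_arm) = −60(0−ω_arm)  ⇒  78·ω_arm = 18  ⇒  ω_arm = 3/13
ω_out/ω_in = 3/13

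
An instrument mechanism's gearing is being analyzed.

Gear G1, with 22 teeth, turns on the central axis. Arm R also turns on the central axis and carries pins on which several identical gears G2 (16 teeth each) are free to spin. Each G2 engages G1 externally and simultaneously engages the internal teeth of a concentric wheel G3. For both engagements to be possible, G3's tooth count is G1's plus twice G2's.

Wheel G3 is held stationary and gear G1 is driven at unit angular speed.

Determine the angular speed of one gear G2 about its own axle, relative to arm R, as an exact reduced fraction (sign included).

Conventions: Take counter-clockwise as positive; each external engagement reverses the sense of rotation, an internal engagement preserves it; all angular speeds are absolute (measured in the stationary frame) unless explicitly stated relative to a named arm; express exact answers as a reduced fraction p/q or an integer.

topology: planetary set — G1 22T / G2 16T / G3 54T, arm = carrier (Willis)
ring teeth: 22 + 2·16 = 54
22(ω_sun−ω_arm) = −54(ω_ring−ω_arm),  ω_ring = 0, ω_sun = 1
22(1−ω_arm) = −54(0−ω_arm)  ⇒  76·ω_arm = 22  ⇒  ω_arm = 11/38
sun–planet mesh: 22·(1−11/38) = −16·(ω_p−ω_arm)  ⇒  ω_p−ω_arm = -297/304
exact speed ratio = -297/304

-297/304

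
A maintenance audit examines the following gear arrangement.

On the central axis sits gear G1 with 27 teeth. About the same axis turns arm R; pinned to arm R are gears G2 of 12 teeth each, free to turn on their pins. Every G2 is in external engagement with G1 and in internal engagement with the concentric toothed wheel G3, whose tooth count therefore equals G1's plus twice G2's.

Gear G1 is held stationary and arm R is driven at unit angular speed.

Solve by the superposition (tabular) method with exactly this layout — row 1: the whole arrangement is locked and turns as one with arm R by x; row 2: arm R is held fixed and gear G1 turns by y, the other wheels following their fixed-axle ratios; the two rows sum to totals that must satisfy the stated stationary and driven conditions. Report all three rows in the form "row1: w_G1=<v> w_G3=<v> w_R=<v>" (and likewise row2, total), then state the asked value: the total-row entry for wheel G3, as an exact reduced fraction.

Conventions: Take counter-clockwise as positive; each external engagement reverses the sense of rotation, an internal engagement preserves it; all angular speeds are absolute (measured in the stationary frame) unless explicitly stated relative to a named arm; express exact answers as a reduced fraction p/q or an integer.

planetary set (27T centre, 12T on arm, 51T internal) — Willis relation
superposition row 1 [locked train]: every member turns x
superposition row 2 [arm held]: sun y, ring −(27/51)·y, arm 0
boundary: total ω_sun = x + y = 0 and total ω_arm = x = 1  ⇒  y = -1, x = 1
row 2 ring = −(27/51)·(-1) = 9/17
totals (row 1 + row 2): sun 1 + (-1) = 0, ring 1 + 9/17 = 26/17, arm 1 + 0 = 1
asked cell (total, ring) = 26/17

row1: w_G1=1 w_G3=1 w_R=1
row2: w_G1=-1 w_G3=9/17 w_R=0
total: w_G1=0 w_G3=26/17 w_R=1
asked value: 26/17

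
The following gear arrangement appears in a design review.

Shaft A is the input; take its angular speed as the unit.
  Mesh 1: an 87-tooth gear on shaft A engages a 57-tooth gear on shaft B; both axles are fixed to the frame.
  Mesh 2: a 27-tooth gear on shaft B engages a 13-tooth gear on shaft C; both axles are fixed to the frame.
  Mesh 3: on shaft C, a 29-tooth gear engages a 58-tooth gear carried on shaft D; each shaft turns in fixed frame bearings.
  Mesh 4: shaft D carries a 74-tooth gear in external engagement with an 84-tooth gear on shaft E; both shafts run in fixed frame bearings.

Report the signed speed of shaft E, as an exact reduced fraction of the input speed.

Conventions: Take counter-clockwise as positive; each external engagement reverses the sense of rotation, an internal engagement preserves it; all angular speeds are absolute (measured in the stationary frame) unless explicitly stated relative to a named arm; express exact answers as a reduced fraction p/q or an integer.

4-mesh fixed-axis compound train (all bearings frame-fixed)
mesh 1 [87T→57T]: |ω|/ω_in = 1×87/57 = 29/19, sense flips to −
mesh 2 [27T→13T]: |ω|/ω_in = (29/19)×27/13 = 783/247, sense flips to +
mesh 3 [29T→58T]: |ω|/ω_in = (783/247)×29/58 = 783/494, sense flips to −
mesh 4 [74T→84T]: |ω|/ω_in = (783/494)×74/84 = 9657/6916, sense flips to +
signed output speed (× input speed) = 9657/6916

9657/6916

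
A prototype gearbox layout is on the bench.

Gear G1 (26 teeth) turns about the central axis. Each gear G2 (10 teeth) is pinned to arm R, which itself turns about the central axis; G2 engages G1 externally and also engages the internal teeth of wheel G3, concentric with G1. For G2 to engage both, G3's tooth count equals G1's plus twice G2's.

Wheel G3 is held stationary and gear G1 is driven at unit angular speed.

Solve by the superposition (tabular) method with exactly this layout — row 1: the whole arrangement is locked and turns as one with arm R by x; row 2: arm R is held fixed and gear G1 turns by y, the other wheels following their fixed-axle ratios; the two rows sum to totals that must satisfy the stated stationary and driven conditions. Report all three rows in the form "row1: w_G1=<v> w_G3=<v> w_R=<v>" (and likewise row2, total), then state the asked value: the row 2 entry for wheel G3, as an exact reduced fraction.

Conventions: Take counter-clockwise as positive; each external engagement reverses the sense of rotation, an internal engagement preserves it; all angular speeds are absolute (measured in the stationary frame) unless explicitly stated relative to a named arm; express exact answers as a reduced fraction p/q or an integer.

class = planetary set [G3 = 26+2·10 = 46; Willis about the carrier]
superposition row 1 [locked train]: every member turns x
superposition row 2 [arm held]: sun y, ring −(26/46)·y, arm 0
boundary: total ω_ring = x − (26/46)·y = 0 and total ω_sun = x + y = 1  ⇒  y = 23/36, x = 13/36
row 2 ring = −(26/46)·23/36 = -13/36
totals (row 1 + row 2): sun 13/36 + 23/36 = 1, ring 13/36 + (-13/36) = 0, arm 13/36 + 0 = 13/36
asked cell (row2, ring) = -13/36

row1: w_G1=13/36 w_G3=13/36 w_R=13/36
row2: w_G1=23/36 w_G3=-13/36 w_R=0
total: w_G1=1 w_G3=0 w_R=13/36
asked value: -13/36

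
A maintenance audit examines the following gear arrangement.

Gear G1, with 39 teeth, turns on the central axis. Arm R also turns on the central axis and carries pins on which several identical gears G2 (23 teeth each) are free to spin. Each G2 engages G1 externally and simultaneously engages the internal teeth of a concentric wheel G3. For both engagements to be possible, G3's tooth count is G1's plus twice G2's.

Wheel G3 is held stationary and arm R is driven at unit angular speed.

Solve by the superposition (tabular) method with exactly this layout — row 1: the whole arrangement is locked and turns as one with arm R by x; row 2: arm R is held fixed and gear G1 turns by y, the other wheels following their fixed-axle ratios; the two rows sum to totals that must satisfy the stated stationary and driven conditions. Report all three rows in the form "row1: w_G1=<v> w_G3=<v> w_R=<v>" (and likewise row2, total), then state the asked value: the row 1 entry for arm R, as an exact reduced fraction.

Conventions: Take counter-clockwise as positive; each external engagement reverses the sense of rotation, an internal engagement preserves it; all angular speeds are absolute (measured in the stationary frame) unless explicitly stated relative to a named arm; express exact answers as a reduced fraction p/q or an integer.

row1: w_G1=1 w_G3=1 w_R=1
row2: w_G1=85/39 w_G3=-1 w_R=0
total: w_G1=124/39 w_G3=0 w_R=1
asked value: 1

planetary set (39T centre, 23T on arm, 85T internal) — Willis relation
row 1 (train locked, turned with arm): all members turn x
row 2 — arm fixed, fixed-axis ratios: sun y, ring −(39/85)·y, arm 0
boundary: total ω_ring = x − (39/85)·y = 0 and total ω_arm = x = 1  ⇒  y = 85/39, x = 1
row 2 ring = −(39/85)·85/39 = -1
totals (row 1 + row 2): sun 1 + 85/39 = 124/39, ring 1 + (-1) = 0, arm 1 + 0 = 1
asked cell (row1, arm) = 1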